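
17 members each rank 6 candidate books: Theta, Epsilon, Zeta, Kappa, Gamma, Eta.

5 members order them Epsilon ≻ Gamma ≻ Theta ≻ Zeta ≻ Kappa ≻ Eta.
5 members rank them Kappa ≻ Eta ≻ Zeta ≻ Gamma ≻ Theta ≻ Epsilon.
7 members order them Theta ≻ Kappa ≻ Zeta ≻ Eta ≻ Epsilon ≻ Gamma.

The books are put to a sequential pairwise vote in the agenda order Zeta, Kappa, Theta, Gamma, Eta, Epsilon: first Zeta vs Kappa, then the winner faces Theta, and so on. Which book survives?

Round 1: Zeta vs Kappa — 5–12, Kappa advances.
Round 2: Kappa vs Theta — 5–12, Theta advances.
Round 3: Theta vs Gamma — 7–10, Gamma advances.
Round 4: Gamma vs Eta — 5–12, Eta advances.
Round 5: Eta vs Epsilon — 12–5, Eta advances.
Eta survives the agenda.

Eta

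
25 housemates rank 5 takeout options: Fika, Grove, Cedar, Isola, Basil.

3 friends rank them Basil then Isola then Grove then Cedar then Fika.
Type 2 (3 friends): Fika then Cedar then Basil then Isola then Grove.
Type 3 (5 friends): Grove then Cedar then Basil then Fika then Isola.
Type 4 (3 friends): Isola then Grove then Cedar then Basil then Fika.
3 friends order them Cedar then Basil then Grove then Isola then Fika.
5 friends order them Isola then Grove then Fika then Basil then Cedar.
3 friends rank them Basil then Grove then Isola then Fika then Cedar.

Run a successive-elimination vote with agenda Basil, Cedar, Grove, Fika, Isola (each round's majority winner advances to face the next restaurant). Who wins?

Round 1: Basil vs Cedar — 11–14, Cedar advances.
Round 2: Cedar vs Grove — 6–19, Grove advances.
Round 3: Grove vs Fika — 22–3, Grove advances.
Round 4: Grove vs Isola — 11–14, Isola advances.
Isola survives the agenda.

Isola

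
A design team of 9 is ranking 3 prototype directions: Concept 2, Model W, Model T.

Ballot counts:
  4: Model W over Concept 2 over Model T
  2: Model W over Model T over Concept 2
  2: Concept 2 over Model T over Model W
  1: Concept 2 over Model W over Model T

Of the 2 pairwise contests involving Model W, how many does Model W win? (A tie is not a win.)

Model W against each rival (9 engineers):
Model W–Concept 2: Model W 6–3.
Model W vs Model T: Model W, 7–2.
Model W beats Concept 2, Model T — 2 pairwise wins.

2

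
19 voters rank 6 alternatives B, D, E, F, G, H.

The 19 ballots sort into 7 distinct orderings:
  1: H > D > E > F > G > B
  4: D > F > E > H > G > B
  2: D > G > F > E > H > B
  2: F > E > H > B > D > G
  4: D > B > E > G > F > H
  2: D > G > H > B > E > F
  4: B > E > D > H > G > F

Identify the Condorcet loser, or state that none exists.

Head-to-head results (19 voters):
B vs D: 2+4 = 6 for B, 13 for D — D by 13–6.
B vs E: B, 10–9.
B–F: B 10–9.
B vs G: B, 10–9.
B–H: H 11–8.
D vs E: 1+4+2+4+2 = 13 for D, 6 for E — D by 13–6.
D–F: D 17–2.
D vs G: D is ranked higher on 19 ballots, G on 0. D wins 19–0.
D vs H: 4+2+4+2+4 = 16 for D, 3 for H — D by 16–3.
E–F: E 11–8.
E vs G: E is ranked higher on 1+4+2+4+4 = 15 ballots, G on 4. E wins 15–4.
E vs H: E, 16–3.
F vs G: 7 to 12, G.
F vs H: F, 12–7.
G vs H: 2+4+2 = 8 for G, 11 for H — H by 11–8.
Each alternative has at least one pairwise win (B beats E; D beats B; E beats F; F beats H; G beats F; H beats B) — no Condorcet loser.

none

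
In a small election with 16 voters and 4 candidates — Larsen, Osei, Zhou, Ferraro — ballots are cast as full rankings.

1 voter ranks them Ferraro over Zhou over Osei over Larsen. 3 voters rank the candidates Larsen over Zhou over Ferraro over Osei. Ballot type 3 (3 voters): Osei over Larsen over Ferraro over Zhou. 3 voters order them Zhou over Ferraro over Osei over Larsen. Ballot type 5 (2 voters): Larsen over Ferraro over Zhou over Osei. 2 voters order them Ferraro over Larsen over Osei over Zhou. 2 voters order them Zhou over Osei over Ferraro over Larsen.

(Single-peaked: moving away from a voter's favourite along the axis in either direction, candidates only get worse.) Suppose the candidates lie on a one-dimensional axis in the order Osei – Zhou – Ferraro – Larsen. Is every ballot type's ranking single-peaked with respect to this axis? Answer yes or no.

no

Axis positions: Osei=1, Zhou=2, Ferraro=3, Larsen=4.
Ballot type 1 (peak Ferraro at position 3): ranking walks positions 3-2-1-4, expanding outward from the peak — single-peaked.
Ballot type 2: ranking walks positions 4-2-3-1; Zhou is ranked above Ferraro even though Ferraro lies between Zhou and the peak Larsen on the axis — preferences dip and rise again. Not single-peaked.
Ballot type 3: ranking walks positions 1-4-3-2; Larsen is ranked above Zhou even though Zhou lies between Larsen and the peak Osei on the axis — preferences dip and rise again. Not single-peaked.
Ballot type 4 (peak Zhou at position 2): ranking walks positions 2-3-1-4, expanding outward from the peak — single-peaked.
Ballot type 5 (peak Larsen at position 4): ranking walks positions 4-3-2-1, expanding outward from the peak — single-peaked.
Ballot type 6: ranking walks positions 3-4-1-2; Osei is ranked above Zhou even though Zhou lies between Osei and the peak Ferraro on the axis — preferences dip and rise again. Not single-peaked.
Ballot type 7 (peak Zhou at position 2): ranking walks positions 2-1-3-4, expanding outward from the peak — single-peaked.
Ballot type 2 violates single-peakedness, so the profile is not single-peaked on this axis.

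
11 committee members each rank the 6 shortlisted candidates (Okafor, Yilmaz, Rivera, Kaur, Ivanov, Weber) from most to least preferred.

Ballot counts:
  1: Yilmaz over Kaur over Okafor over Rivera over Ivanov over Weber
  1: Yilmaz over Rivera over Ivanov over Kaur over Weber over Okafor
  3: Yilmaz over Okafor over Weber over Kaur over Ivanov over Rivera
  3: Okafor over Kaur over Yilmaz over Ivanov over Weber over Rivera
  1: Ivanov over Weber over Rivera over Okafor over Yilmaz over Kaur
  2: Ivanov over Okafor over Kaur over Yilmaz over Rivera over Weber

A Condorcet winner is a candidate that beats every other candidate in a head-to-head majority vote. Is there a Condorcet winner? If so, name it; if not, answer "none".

Okafor

Check each pair by majority over 11 ballots:
Okafor vs Yilmaz: Okafor, 6–5.
Okafor vs Rivera: Okafor is ranked higher on 1+3+3+2 = 9 ballots, Rivera on 2. Okafor wins 9–2.
Okafor vs Kaur: Okafor is ranked higher on 3+3+1+2 = 9 ballots, Kaur on 2. Okafor wins 9–2.
Okafor–Ivanov: Okafor 7–4.
Okafor vs Weber: Okafor is ranked higher on 1+3+3+2 = 9 ballots, Weber on 2. Okafor wins 9–2.
Yilmaz vs Rivera: Yilmaz wins 10–1.
Yilmaz vs Kaur: 1+1+3+1 = 6 for Yilmaz, 5 for Kaur — Yilmaz by 6–5.
Yilmaz vs Ivanov: Yilmaz is ranked higher on 1+1+3+3 = 8 ballots, Ivanov on 3. Yilmaz wins 8–3.
Yilmaz–Weber: Yilmaz 10–1.
Rivera vs Kaur: Rivera is ranked higher on 1+1 = 2 ballots, Kaur on 9. Kaur wins 9–2.
Rivera vs Ivanov: Rivera is ranked higher on 1+1 = 2 ballots, Ivanov on 9. Ivanov wins 9–2.
Rivera vs Weber: Rivera preferred on 1+1+2 = 4 ballots; Weber wins 7–4.
Kaur–Ivanov: Kaur 7–4.
Kaur vs Weber: 7 to 4, Kaur.
Ivanov vs Weber: Ivanov, 8–3.
Only Okafor has no losses; Okafor is the Condorcet winner.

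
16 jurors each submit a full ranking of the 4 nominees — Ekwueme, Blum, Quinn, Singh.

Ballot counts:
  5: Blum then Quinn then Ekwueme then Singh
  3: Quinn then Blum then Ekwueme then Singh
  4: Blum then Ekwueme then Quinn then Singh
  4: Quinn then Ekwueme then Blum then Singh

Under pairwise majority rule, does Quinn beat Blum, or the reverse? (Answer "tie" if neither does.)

Ballots ranking Quinn above Blum: 3 + 4 = 7.
Ballots ranking Blum above Quinn: 16 − 7 = 9.
Blum wins the head-to-head 9–7.

Blum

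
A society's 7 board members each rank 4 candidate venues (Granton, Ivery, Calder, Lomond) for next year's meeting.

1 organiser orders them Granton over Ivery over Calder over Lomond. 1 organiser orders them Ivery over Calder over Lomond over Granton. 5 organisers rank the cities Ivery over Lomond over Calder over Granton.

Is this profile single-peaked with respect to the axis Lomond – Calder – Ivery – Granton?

no

Axis positions: Lomond=1, Calder=2, Ivery=3, Granton=4.
Cluster 1 (peak Granton at position 4): ranking walks positions 4-3-2-1, expanding outward from the peak — single-peaked.
Cluster 2 (peak Ivery at position 3): ranking walks positions 3-2-1-4, expanding outward from the peak — single-peaked.
Cluster 3: ranking walks positions 3-1-2-4; Lomond is ranked above Calder even though Calder lies between Lomond and the peak Ivery on the axis — preferences dip and rise again. Not single-peaked.
Cluster 3 violates single-peakedness, so the profile is not single-peaked on this axis.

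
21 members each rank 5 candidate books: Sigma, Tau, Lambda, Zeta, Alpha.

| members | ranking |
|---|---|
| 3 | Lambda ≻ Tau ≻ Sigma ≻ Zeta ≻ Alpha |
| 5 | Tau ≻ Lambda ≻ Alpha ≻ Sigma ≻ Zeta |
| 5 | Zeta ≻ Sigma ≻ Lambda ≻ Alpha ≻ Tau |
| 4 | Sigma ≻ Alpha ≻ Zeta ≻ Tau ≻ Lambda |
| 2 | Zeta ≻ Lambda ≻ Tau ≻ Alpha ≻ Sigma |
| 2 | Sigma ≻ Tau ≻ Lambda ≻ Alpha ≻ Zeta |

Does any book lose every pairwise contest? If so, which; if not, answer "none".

Pairwise majorities:
Sigma vs Tau: Sigma is ranked higher on 5+4+2 = 11 ballots, Tau on 10. Sigma wins 11–10.
Sigma vs Lambda: 11 to 10, Sigma.
Sigma vs Zeta: Sigma preferred on 3+5+4+2 = 14 ballots; Sigma wins 14–7.
Sigma vs Alpha: Sigma wins 14–7.
Tau vs Lambda: Tau, 11–10.
Tau vs Zeta: Tau is ranked higher on 3+5+2 = 10 ballots, Zeta on 11. Zeta wins 11–10.
Tau vs Alpha: 12 to 9, Tau.
Lambda vs Zeta: Zeta wins 11–10.
Lambda vs Alpha: 3+5+5+2+2 = 17 for Lambda, 4 for Alpha — Lambda by 17–4.
Zeta vs Alpha: Alpha, 11–10.
No book is winless: Sigma beats Tau; Tau beats Lambda; Lambda beats Alpha; Zeta beats Tau; Alpha beats Zeta. There is no Condorcet loser.

none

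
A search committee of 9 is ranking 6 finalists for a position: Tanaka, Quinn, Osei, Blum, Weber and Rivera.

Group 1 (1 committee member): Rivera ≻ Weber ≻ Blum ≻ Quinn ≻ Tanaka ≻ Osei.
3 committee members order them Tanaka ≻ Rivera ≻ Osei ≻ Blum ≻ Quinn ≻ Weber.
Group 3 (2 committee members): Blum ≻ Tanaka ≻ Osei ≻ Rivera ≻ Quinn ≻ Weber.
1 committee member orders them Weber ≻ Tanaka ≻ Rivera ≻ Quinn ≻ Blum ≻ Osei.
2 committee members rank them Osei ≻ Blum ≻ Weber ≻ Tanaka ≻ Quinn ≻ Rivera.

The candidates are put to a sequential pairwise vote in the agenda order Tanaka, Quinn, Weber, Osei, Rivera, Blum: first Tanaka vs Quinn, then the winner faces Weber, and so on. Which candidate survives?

Round 1: Tanaka vs Quinn — 8–1, Tanaka advances.
Round 2: Tanaka vs Weber — 5–4, Tanaka advances.
Round 3: Tanaka vs Osei — 7–2, Tanaka advances.
Round 4: Tanaka vs Rivera — 8–1, Tanaka advances.
Round 5: Tanaka vs Blum — 4–5, Blum advances.
Blum survives the agenda.

Blum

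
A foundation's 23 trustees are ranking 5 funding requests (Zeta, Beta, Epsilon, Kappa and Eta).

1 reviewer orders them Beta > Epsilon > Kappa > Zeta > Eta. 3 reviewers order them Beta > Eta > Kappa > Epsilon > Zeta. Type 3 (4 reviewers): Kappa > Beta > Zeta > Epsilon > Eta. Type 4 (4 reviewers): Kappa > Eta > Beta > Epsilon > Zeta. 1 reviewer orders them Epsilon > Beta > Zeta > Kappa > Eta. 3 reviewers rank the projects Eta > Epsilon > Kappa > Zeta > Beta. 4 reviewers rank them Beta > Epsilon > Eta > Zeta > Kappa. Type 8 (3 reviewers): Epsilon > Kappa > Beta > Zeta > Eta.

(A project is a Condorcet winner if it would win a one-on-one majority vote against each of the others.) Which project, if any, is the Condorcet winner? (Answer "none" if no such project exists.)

Pairwise majorities:
Zeta–Beta: Beta 20–3.
Zeta vs Epsilon: Epsilon wins 19–4.
Zeta vs Kappa: Kappa wins 18–5.
Zeta vs Eta: Eta, 14–9.
Beta vs Epsilon: Beta, 16–7.
Beta vs Kappa: 1+3+1+4 = 9 for Beta, 14 for Kappa — Kappa by 14–9.
Beta vs Eta: Beta, 16–7.
Epsilon vs Kappa: Epsilon preferred on 1+1+3+4+3 = 12 ballots; Epsilon wins 12–11.
Epsilon vs Eta: Epsilon is ranked higher on 1+4+1+4+3 = 13 ballots, Eta on 10. Epsilon wins 13–10.
Kappa vs Eta: 13 to 10, Kappa.
Each project drops at least one matchup (Zeta loses to Beta; Beta loses to Kappa; Epsilon loses to Beta; Kappa loses to Epsilon; Eta loses to Beta); the cycle Beta > Epsilon > Kappa > Beta rules out a Condorcet winner.

none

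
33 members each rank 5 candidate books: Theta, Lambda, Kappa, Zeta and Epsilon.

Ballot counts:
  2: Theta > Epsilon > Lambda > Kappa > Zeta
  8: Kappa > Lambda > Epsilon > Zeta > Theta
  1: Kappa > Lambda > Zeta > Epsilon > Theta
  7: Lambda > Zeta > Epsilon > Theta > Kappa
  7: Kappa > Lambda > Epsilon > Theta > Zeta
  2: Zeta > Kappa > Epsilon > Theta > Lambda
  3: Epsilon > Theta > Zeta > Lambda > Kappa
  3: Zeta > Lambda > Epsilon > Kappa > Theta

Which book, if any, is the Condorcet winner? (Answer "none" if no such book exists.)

Check each pair by majority over 33 ballots:
Theta vs Lambda: Lambda, 26–7.
Theta–Kappa: Kappa 21–12.
Theta vs Zeta: Zeta, 21–12.
Theta vs Epsilon: Epsilon wins 31–2.
Lambda vs Kappa: Kappa, 18–15.
Lambda vs Zeta: Lambda wins 25–8.
Lambda vs Epsilon: Lambda, 26–7.
Kappa vs Zeta: Kappa wins 18–15.
Kappa vs Epsilon: Kappa wins 18–15.
Zeta vs Epsilon: Epsilon, 20–13.
Only Kappa has no losses; Kappa is the Condorcet winner.

Kappa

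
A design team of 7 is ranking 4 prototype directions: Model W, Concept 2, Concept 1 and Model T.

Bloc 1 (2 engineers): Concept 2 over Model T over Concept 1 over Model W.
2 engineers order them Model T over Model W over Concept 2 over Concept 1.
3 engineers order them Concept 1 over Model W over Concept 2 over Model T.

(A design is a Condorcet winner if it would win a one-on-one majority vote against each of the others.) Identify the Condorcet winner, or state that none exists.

Pairwise majorities:
Model W vs Concept 2: 2+3 = 5 for Model W, 2 for Concept 2 — Model W by 5–2.
Model W vs Concept 1: Model W is ranked higher on 2 ballots, Concept 1 on 5. Concept 1 wins 5–2.
Model W vs Model T: Model W preferred on 3 ballots; Model T wins 4–3.
Concept 2 vs Concept 1: 4 to 3, Concept 2.
Concept 2 vs Model T: 2+3 = 5 for Concept 2, 2 for Model T — Concept 2 by 5–2.
Concept 1 vs Model T: Concept 1 preferred on 3 ballots; Model T wins 4–3.
No design is unbeaten: Model W loses to Concept 1; Concept 2 loses to Model W; Concept 1 loses to Concept 2; Model T loses to Concept 2. In particular Model W beats Concept 2 beats Concept 1 beats Model W is a majority cycle — no Condorcet winner exists.

none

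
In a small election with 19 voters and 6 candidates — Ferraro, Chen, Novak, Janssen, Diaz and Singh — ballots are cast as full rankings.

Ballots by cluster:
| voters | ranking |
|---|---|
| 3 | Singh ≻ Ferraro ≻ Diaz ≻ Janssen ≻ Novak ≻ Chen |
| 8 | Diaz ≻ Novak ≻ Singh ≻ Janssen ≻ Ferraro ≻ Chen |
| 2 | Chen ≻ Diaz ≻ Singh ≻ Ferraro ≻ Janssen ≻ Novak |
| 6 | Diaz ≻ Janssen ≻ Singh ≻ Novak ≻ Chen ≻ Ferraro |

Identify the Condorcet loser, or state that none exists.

Chen

Head-to-head results (19 voters):
Ferraro–Chen: Ferraro 11–8.
Ferraro vs Novak: Ferraro preferred on 3+2 = 5 ballots; Novak wins 14–5.
Ferraro vs Janssen: 3+2 = 5 for Ferraro, 14 for Janssen — Janssen by 14–5.
Ferraro vs Diaz: 3 for Ferraro, 16 for Diaz — Diaz by 16–3.
Ferraro vs Singh: Singh wins 19–0.
Chen vs Novak: Chen is ranked higher on 2 ballots, Novak on 17. Novak wins 17–2.
Chen vs Janssen: Chen preferred on 2 ballots; Janssen wins 17–2.
Chen vs Diaz: Chen is ranked higher on 2 ballots, Diaz on 17. Diaz wins 17–2.
Chen vs Singh: 2 to 17, Singh.
Novak vs Janssen: Novak is ranked higher on 8 ballots, Janssen on 11. Janssen wins 11–8.
Novak vs Diaz: Novak preferred on 0 ballots; Diaz wins 19–0.
Novak vs Singh: 8 for Novak, 11 for Singh — Singh by 11–8.
Janssen–Diaz: Diaz 19–0.
Janssen vs Singh: Singh, 13–6.
Diaz–Singh: Diaz 16–3.
Only Chen has no wins; Chen is the Condorcet loser.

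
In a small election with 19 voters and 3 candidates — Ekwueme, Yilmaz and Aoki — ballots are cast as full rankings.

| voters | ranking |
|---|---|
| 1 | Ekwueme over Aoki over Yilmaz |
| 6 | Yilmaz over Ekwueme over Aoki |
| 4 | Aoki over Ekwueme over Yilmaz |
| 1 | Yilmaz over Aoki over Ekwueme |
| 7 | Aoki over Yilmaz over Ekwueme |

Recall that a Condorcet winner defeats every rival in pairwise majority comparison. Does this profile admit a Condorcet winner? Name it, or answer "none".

Aoki

Head-to-head results (19 voters):
Ekwueme–Yilmaz: Yilmaz 14–5.
Ekwueme vs Aoki: Aoki, 12–7.
Yilmaz–Aoki: Aoki 12–7.
Only Aoki has no losses; Aoki is the Condorcet winner.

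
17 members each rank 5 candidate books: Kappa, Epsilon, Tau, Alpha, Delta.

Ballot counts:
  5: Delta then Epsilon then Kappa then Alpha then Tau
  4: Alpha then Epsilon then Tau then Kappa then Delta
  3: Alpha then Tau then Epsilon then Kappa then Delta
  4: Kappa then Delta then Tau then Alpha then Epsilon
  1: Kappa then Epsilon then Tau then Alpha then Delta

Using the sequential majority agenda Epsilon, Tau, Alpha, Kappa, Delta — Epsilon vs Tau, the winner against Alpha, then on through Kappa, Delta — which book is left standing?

Kappa

Round 1: Epsilon vs Tau — 10–7, Epsilon advances.
Round 2: Epsilon vs Alpha — 6–11, Alpha advances.
Round 3: Alpha vs Kappa — 7–10, Kappa advances.
Round 4: Kappa vs Delta — 12–5, Kappa advances.
The agenda winner is Kappa.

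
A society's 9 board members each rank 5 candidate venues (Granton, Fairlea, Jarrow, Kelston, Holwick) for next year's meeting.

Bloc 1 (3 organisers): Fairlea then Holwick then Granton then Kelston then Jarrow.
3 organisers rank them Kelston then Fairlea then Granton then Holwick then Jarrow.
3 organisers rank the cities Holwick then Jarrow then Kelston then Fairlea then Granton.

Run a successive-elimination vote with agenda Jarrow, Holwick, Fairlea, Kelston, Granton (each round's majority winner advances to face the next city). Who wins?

Kelston

Round 1: Jarrow vs Holwick — 0–9, Holwick advances.
Round 2: Holwick vs Fairlea — 3–6, Fairlea advances.
Round 3: Fairlea vs Kelston — 3–6, Kelston advances.
Round 4: Kelston vs Granton — 6–3, Kelston advances.
Kelston survives the agenda.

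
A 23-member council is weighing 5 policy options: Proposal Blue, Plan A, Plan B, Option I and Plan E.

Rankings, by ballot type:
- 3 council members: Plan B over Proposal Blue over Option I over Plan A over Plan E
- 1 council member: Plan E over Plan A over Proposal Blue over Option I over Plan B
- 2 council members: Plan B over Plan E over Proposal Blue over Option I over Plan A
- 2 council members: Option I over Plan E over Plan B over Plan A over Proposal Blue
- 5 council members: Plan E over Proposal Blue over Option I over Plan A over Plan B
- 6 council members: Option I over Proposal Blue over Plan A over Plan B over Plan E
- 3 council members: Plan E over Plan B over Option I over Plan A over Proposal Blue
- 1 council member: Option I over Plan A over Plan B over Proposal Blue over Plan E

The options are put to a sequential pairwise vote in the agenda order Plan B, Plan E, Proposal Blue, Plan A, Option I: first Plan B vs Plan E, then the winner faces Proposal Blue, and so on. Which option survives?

Option I

Round 1: Plan B vs Plan E — 12–11, Plan B advances.
Round 2: Plan B vs Proposal Blue — 11–12, Proposal Blue advances.
Round 3: Proposal Blue vs Plan A — 16–7, Proposal Blue advances.
Round 4: Proposal Blue vs Option I — 11–12, Option I advances.
The agenda winner is Option I.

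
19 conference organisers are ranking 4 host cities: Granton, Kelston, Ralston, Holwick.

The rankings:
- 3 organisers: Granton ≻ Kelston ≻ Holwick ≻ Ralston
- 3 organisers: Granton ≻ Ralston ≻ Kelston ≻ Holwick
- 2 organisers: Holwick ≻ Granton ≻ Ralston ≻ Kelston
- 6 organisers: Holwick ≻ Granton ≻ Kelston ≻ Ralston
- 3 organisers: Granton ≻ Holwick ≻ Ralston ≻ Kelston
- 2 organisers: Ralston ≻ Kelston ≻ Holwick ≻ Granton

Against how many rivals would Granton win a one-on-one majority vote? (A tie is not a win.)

2

Granton against each rival (19 organisers):
Granton vs Kelston: Granton, 17–2.
Granton–Ralston: Granton 17–2.
Granton vs Holwick: 9 to 10, Holwick.
Granton beats Kelston, Ralston; loses to Holwick — 2 pairwise wins.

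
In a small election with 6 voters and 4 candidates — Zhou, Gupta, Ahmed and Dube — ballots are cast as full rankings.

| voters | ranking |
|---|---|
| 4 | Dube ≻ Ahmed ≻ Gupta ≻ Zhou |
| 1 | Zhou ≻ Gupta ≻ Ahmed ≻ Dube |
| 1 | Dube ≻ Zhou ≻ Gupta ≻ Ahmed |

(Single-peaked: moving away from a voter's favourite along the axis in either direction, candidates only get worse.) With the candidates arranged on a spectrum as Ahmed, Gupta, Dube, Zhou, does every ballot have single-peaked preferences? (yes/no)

no

Axis positions: Ahmed=1, Gupta=2, Dube=3, Zhou=4.
Group 1: ranking walks positions 3-1-2-4; Ahmed is ranked above Gupta even though Gupta lies between Ahmed and the peak Dube on the axis — preferences dip and rise again. Not single-peaked.
Group 2: ranking walks positions 4-2-1-3; Gupta is ranked above Dube even though Dube lies between Gupta and the peak Zhou on the axis — preferences dip and rise again. Not single-peaked.
Group 3 (peak Dube at position 3): ranking walks positions 3-4-2-1, expanding outward from the peak — single-peaked.
Group 1 violates single-peakedness, so the profile is not single-peaked on this axis.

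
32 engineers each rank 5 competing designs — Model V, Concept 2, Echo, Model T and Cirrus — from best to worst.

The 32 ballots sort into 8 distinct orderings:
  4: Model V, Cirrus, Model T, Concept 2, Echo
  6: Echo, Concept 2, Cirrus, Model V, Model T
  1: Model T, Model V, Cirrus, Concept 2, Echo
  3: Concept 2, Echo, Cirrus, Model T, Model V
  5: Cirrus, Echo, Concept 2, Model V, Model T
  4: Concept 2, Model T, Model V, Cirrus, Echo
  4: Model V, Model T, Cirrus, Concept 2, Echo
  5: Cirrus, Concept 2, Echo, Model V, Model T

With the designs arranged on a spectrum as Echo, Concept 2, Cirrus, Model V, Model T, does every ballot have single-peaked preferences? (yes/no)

Axis positions: Echo=1, Concept 2=2, Cirrus=3, Model V=4, Model T=5.
Ballot type 1 (peak Model V at position 4): ranking walks positions 4-3-5-2-1, expanding outward from the peak — single-peaked.
Ballot type 2 (peak Echo at position 1): ranking walks positions 1-2-3-4-5, expanding outward from the peak — single-peaked.
Ballot type 3 (peak Model T at position 5): ranking walks positions 5-4-3-2-1, expanding outward from the peak — single-peaked.
Ballot type 4: ranking walks positions 2-1-3-5-4; Model T is ranked above Model V even though Model V lies between Model T and the peak Concept 2 on the axis — preferences dip and rise again. Not single-peaked.
Ballot type 5: ranking walks positions 3-1-2-4-5; Echo is ranked above Concept 2 even though Concept 2 lies between Echo and the peak Cirrus on the axis — preferences dip and rise again. Not single-peaked.
Ballot type 6: ranking walks positions 2-5-4-3-1; Model T is ranked above Cirrus even though Cirrus lies between Model T and the peak Concept 2 on the axis — preferences dip and rise again. Not single-peaked.
Ballot type 7 (peak Model V at position 4): ranking walks positions 4-5-3-2-1, expanding outward from the peak — single-peaked.
Ballot type 8 (peak Cirrus at position 3): ranking walks positions 3-2-1-4-5, expanding outward from the peak — single-peaked.
Ballot type 4 violates single-peakedness, so the profile is not single-peaked on this axis.

no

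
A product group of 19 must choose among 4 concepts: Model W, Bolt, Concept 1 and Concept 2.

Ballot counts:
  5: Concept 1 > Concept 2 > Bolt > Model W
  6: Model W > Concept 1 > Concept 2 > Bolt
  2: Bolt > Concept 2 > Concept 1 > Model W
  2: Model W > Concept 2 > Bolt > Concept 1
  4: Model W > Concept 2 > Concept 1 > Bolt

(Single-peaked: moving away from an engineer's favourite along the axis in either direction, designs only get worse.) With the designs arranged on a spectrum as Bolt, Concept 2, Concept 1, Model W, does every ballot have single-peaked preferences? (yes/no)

no

Axis positions: Bolt=1, Concept 2=2, Concept 1=3, Model W=4.
Ballot type 1 (peak Concept 1 at position 3): ranking walks positions 3-2-1-4, expanding outward from the peak — single-peaked.
Ballot type 2 (peak Model W at position 4): ranking walks positions 4-3-2-1, expanding outward from the peak — single-peaked.
Ballot type 3 (peak Bolt at position 1): ranking walks positions 1-2-3-4, expanding outward from the peak — single-peaked.
Ballot type 4: ranking walks positions 4-2-1-3; Concept 2 is ranked above Concept 1 even though Concept 1 lies between Concept 2 and the peak Model W on the axis — preferences dip and rise again. Not single-peaked.
Ballot type 5: ranking walks positions 4-2-3-1; Concept 2 is ranked above Concept 1 even though Concept 1 lies between Concept 2 and the peak Model W on the axis — preferences dip and rise again. Not single-peaked.
Ballot type 4 violates single-peakedness, so the profile is not single-peaked on this axis.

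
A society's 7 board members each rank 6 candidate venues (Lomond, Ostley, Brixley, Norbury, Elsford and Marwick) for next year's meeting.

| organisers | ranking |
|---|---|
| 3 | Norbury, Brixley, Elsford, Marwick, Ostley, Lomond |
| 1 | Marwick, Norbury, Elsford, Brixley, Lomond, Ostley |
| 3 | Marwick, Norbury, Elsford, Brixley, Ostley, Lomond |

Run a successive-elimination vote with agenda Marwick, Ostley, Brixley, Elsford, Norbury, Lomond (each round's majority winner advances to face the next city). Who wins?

Marwick

Round 1: Marwick vs Ostley — 7–0, Marwick advances.
Round 2: Marwick vs Brixley — 4–3, Marwick advances.
Round 3: Marwick vs Elsford — 4–3, Marwick advances.
Round 4: Marwick vs Norbury — 4–3, Marwick advances.
Round 5: Marwick vs Lomond — 7–0, Marwick advances.
Marwick survives the agenda.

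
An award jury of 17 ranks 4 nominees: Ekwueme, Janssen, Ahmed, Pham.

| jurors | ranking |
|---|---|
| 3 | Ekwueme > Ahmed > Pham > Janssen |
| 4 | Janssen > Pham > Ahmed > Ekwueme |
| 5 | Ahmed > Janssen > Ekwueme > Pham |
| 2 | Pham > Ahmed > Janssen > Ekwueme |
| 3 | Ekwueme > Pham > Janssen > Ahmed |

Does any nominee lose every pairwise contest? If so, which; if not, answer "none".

none

Head-to-head results (17 jurors):
Ekwueme vs Janssen: Ekwueme is ranked higher on 3+3 = 6 ballots, Janssen on 11. Janssen wins 11–6.
Ekwueme vs Ahmed: Ekwueme preferred on 3+3 = 6 ballots; Ahmed wins 11–6.
Ekwueme vs Pham: 3+5+3 = 11 for Ekwueme, 6 for Pham — Ekwueme by 11–6.
Janssen vs Ahmed: 4+3 = 7 for Janssen, 10 for Ahmed — Ahmed by 10–7.
Janssen–Pham: Janssen 9–8.
Ahmed vs Pham: Ahmed is ranked higher on 3+5 = 8 ballots, Pham on 9. Pham wins 9–8.
Each nominee has at least one pairwise win (Ekwueme beats Pham; Janssen beats Ekwueme; Ahmed beats Ekwueme; Pham beats Ahmed) — no Condorcet loser.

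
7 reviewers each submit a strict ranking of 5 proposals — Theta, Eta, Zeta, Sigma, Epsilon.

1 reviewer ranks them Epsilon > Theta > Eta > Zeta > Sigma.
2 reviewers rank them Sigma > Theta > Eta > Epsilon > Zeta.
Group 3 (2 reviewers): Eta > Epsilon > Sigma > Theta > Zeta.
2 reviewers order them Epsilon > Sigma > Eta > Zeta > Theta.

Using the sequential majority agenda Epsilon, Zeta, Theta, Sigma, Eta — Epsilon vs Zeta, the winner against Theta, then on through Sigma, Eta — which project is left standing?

Eta

Round 1: Epsilon vs Zeta — 7–0, Epsilon advances.
Round 2: Epsilon vs Theta — 5–2, Epsilon advances.
Round 3: Epsilon vs Sigma — 5–2, Epsilon advances.
Round 4: Epsilon vs Eta — 3–4, Eta advances.
The agenda winner is Eta.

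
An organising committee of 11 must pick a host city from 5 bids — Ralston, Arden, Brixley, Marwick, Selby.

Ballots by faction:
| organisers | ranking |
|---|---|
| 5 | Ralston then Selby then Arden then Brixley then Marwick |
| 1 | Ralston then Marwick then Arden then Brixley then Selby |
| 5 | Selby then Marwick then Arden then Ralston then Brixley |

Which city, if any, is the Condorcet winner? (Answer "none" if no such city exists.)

Ralston

Head-to-head results (11 organisers):
Ralston vs Arden: Ralston is ranked higher on 5+1 = 6 ballots, Arden on 5. Ralston wins 6–5.
Ralston vs Brixley: 11 to 0, Ralston.
Ralston vs Marwick: 6 to 5, Ralston.
Ralston vs Selby: 6 to 5, Ralston.
Arden vs Brixley: 11 to 0, Arden.
Arden vs Marwick: Arden preferred on 5 ballots; Marwick wins 6–5.
Arden vs Selby: Arden preferred on 1 ballot; Selby wins 10–1.
Brixley vs Marwick: 5 for Brixley, 6 for Marwick — Marwick by 6–5.
Brixley vs Selby: Brixley preferred on 1 ballot; Selby wins 10–1.
Marwick vs Selby: Marwick is ranked higher on 1 ballot, Selby on 10. Selby wins 10–1.
Only Ralston has no losses; Ralston is the Condorcet winner.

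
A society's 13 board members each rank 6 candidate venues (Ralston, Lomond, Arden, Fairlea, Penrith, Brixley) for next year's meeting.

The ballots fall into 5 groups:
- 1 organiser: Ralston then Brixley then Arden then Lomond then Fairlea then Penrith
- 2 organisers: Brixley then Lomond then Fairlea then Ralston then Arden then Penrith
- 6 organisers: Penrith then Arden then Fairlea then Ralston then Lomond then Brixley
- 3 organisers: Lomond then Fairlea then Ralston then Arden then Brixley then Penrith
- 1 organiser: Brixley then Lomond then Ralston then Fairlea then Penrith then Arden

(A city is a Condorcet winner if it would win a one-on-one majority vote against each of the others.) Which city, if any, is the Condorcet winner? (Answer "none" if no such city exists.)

Check each pair by majority over 13 ballots:
Ralston vs Lomond: Ralston preferred on 1+6 = 7 ballots; Ralston wins 7–6.
Ralston vs Arden: 7 to 6, Ralston.
Ralston vs Fairlea: 2 to 11, Fairlea.
Ralston vs Penrith: 1+2+3+1 = 7 for Ralston, 6 for Penrith — Ralston by 7–6.
Ralston vs Brixley: Ralston is ranked higher on 1+6+3 = 10 ballots, Brixley on 3. Ralston wins 10–3.
Lomond vs Arden: 6 to 7, Arden.
Lomond vs Fairlea: Lomond is ranked higher on 1+2+3+1 = 7 ballots, Fairlea on 6. Lomond wins 7–6.
Lomond vs Penrith: 7 to 6, Lomond.
Lomond vs Brixley: Lomond preferred on 6+3 = 9 ballots; Lomond wins 9–4.
Arden vs Fairlea: Arden is ranked higher on 1+6 = 7 ballots, Fairlea on 6. Arden wins 7–6.
Arden vs Penrith: Arden preferred on 1+2+3 = 6 ballots; Penrith wins 7–6.
Arden vs Brixley: Arden preferred on 6+3 = 9 ballots; Arden wins 9–4.
Fairlea vs Penrith: Fairlea is ranked higher on 1+2+3+1 = 7 ballots, Penrith on 6. Fairlea wins 7–6.
Fairlea vs Brixley: 9 to 4, Fairlea.
Penrith vs Brixley: 6 to 7, Brixley.
No city is unbeaten: Ralston loses to Fairlea; Lomond loses to Ralston; Arden loses to Ralston; Fairlea loses to Lomond; Penrith loses to Ralston; Brixley loses to Ralston. In particular Ralston > Lomond > Fairlea > Ralston is a majority cycle — no Condorcet winner exists.

none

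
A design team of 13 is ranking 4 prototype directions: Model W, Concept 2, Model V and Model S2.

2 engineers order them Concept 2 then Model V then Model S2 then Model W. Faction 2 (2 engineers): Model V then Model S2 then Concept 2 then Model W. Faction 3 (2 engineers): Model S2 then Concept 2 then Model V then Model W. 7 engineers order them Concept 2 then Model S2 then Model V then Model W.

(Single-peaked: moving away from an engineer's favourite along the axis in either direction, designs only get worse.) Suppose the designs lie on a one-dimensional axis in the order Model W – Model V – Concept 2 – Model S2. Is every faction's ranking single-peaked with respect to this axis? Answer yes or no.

no

Axis positions: Model W=1, Model V=2, Concept 2=3, Model S2=4.
Faction 1 (peak Concept 2 at position 3): ranking walks positions 3-2-4-1, expanding outward from the peak — single-peaked.
Faction 2: ranking walks positions 2-4-3-1; Model S2 is ranked above Concept 2 even though Concept 2 lies between Model S2 and the peak Model V on the axis — preferences dip and rise again. Not single-peaked.
Faction 3 (peak Model S2 at position 4): ranking walks positions 4-3-2-1, expanding outward from the peak — single-peaked.
Faction 4 (peak Concept 2 at position 3): ranking walks positions 3-4-2-1, expanding outward from the peak — single-peaked.
Faction 2 violates single-peakedness, so the profile is not single-peaked on this axis.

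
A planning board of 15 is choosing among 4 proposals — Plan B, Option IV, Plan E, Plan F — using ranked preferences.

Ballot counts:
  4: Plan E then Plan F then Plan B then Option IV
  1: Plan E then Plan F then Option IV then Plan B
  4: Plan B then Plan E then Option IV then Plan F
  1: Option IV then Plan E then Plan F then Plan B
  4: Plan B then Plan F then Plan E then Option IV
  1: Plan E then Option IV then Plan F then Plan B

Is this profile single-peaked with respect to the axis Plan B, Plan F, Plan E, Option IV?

no

Axis positions: Plan B=1, Plan F=2, Plan E=3, Option IV=4.
Group 1 (peak Plan E at position 3): ranking walks positions 3-2-1-4, expanding outward from the peak — single-peaked.
Group 2 (peak Plan E at position 3): ranking walks positions 3-2-4-1, expanding outward from the peak — single-peaked.
Group 3: ranking walks positions 1-3-4-2; Plan E is ranked above Plan F even though Plan F lies between Plan E and the peak Plan B on the axis — preferences dip and rise again. Not single-peaked.
Group 4 (peak Option IV at position 4): ranking walks positions 4-3-2-1, expanding outward from the peak — single-peaked.
Group 5 (peak Plan B at position 1): ranking walks positions 1-2-3-4, expanding outward from the peak — single-peaked.
Group 6 (peak Plan E at position 3): ranking walks positions 3-4-2-1, expanding outward from the peak — single-peaked.
Group 3 violates single-peakedness, so the profile is not single-peaked on this axis.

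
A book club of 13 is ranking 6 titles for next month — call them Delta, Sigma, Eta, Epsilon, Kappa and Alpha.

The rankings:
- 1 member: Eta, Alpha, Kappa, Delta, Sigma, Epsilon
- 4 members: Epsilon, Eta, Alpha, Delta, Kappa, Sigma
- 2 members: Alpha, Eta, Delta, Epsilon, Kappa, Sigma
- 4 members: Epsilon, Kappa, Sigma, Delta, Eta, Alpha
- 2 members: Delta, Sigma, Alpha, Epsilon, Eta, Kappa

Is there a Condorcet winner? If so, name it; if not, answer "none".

Epsilon

Check each pair by majority over 13 ballots:
Delta vs Sigma: Delta, 9–4.
Delta vs Eta: 6 to 7, Eta.
Delta vs Epsilon: 5 to 8, Epsilon.
Delta vs Kappa: Delta wins 8–5.
Delta–Alpha: Alpha 7–6.
Sigma–Eta: Eta 7–6.
Sigma vs Epsilon: Sigma is ranked higher on 1+2 = 3 ballots, Epsilon on 10. Epsilon wins 10–3.
Sigma vs Kappa: Kappa, 11–2.
Sigma vs Alpha: 4+2 = 6 for Sigma, 7 for Alpha — Alpha by 7–6.
Eta–Epsilon: Epsilon 10–3.
Eta–Kappa: Eta 9–4.
Eta vs Alpha: Eta, 9–4.
Epsilon vs Kappa: 12 to 1, Epsilon.
Epsilon vs Alpha: Epsilon, 8–5.
Kappa vs Alpha: Alpha wins 9–4.
Only Epsilon has no losses; Epsilon is the Condorcet winner.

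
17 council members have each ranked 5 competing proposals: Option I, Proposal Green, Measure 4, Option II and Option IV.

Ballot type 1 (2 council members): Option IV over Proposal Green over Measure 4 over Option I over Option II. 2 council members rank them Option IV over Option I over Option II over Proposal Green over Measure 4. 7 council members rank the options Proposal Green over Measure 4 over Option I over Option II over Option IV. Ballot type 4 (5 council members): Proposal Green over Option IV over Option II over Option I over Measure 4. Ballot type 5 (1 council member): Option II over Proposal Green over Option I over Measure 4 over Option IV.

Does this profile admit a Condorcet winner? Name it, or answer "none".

Check each pair by majority over 17 ballots:
Option I vs Proposal Green: Proposal Green wins 15–2.
Option I vs Measure 4: Measure 4, 9–8.
Option I–Option II: Option I 11–6.
Option I vs Option IV: Option IV wins 9–8.
Proposal Green–Measure 4: Proposal Green 17–0.
Proposal Green vs Option II: Proposal Green wins 14–3.
Proposal Green vs Option IV: Proposal Green wins 13–4.
Measure 4 vs Option II: Measure 4 wins 9–8.
Measure 4–Option IV: Option IV 9–8.
Option II vs Option IV: Option IV wins 9–8.
Proposal Green wins every pairwise contest, so Proposal Green is the Condorcet winner.

Proposal Green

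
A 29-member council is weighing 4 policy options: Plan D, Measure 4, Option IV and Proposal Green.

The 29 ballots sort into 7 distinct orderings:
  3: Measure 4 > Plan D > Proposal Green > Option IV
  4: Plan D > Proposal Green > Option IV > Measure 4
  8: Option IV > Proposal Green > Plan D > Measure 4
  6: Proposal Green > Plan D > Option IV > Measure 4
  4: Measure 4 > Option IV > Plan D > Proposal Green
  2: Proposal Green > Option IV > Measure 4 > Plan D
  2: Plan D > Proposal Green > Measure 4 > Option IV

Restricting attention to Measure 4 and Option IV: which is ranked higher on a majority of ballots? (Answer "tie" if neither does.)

Ballots ranking Measure 4 above Option IV: 3 + 4 + 2 = 9.
Ballots ranking Option IV above Measure 4: 29 − 9 = 20.
Option IV wins the head-to-head 20–9.

Option IV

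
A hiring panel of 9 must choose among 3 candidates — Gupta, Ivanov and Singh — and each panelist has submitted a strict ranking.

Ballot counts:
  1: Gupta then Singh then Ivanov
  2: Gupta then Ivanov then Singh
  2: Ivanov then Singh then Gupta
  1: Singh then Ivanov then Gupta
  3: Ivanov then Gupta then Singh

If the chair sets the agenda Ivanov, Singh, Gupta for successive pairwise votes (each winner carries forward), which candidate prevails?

Ivanov

Round 1: Ivanov vs Singh — 7–2, Ivanov advances.
Round 2: Ivanov vs Gupta — 6–3, Ivanov advances.
Ivanov survives the agenda.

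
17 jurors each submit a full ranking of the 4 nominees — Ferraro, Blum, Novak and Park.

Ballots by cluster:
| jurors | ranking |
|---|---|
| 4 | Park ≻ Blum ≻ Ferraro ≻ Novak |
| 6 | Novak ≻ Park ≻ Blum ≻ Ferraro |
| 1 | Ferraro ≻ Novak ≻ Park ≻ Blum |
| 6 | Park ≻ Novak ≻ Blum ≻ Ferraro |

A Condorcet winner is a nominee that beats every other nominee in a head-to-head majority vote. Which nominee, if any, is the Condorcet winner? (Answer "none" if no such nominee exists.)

Park

Head-to-head results (17 jurors):
Ferraro vs Blum: Blum wins 16–1.
Ferraro vs Novak: Novak wins 12–5.
Ferraro vs Park: Park, 16–1.
Blum vs Novak: 4 for Blum, 13 for Novak — Novak by 13–4.
Blum vs Park: Blum preferred on 0 ballots; Park wins 17–0.
Novak vs Park: Park wins 10–7.
Park defeats every rival head-to-head and is the Condorcet winner.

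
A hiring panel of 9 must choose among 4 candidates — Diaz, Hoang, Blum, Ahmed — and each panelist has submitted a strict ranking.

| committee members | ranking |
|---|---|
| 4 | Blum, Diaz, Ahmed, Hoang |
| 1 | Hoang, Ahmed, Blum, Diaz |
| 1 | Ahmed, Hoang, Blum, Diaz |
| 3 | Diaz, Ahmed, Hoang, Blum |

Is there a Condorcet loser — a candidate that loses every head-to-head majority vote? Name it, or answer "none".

none

Head-to-head results (9 committee members):
Diaz vs Hoang: Diaz wins 7–2.
Diaz vs Blum: Blum wins 6–3.
Diaz vs Ahmed: Diaz, 7–2.
Hoang–Blum: Hoang 5–4.
Hoang vs Ahmed: Hoang preferred on 1 ballot; Ahmed wins 8–1.
Blum vs Ahmed: Blum is ranked higher on 4 ballots, Ahmed on 5. Ahmed wins 5–4.
No candidate is winless: Diaz beats Hoang; Hoang beats Blum; Blum beats Diaz; Ahmed beats Hoang. There is no Condorcet loser.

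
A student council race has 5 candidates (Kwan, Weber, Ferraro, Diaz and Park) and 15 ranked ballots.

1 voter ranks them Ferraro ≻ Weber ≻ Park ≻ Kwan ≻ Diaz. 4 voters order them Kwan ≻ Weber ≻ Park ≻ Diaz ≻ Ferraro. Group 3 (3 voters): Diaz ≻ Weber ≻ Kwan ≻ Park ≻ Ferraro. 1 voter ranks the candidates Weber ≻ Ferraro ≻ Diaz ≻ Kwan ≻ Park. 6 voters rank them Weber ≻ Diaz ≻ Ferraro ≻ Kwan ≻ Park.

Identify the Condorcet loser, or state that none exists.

Head-to-head results (15 voters):
Kwan vs Weber: Weber wins 11–4.
Kwan vs Ferraro: Ferraro wins 8–7.
Kwan vs Diaz: Diaz, 10–5.
Kwan vs Park: Kwan, 14–1.
Weber vs Ferraro: Weber is ranked higher on 4+3+1+6 = 14 ballots, Ferraro on 1. Weber wins 14–1.
Weber vs Diaz: Weber wins 12–3.
Weber vs Park: 1+4+3+1+6 = 15 for Weber, 0 for Park — Weber by 15–0.
Ferraro–Diaz: Diaz 13–2.
Ferraro vs Park: 1+1+6 = 8 for Ferraro, 7 for Park — Ferraro by 8–7.
Diaz vs Park: Diaz, 10–5.
Park loses to every other candidate — it is the Condorcet loser.

Park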